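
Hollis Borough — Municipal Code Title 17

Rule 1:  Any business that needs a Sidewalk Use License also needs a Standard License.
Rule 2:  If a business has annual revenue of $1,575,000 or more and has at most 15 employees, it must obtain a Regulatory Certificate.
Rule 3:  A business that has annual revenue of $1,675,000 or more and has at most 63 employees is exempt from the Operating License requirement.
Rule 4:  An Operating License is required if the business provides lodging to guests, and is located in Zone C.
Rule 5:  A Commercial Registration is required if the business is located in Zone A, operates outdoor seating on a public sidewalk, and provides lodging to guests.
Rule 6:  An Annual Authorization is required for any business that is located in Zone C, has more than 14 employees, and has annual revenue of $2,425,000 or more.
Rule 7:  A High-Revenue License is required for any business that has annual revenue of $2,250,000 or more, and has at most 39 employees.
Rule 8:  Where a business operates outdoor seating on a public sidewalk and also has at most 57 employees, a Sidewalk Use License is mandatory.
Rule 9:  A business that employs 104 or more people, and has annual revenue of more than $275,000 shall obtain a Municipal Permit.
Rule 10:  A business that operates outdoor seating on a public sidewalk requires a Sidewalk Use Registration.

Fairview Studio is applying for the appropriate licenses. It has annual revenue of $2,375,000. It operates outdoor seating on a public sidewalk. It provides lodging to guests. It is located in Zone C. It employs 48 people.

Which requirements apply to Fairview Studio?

Sidewalk Use License, Sidewalk Use Registration, Standard License

Rule 1: Sidewalk Use License is required → Standard License also required.
Rule 2: revenue $2,375,000 ≥ $1,575,000; employees 48 > 15 → Regulatory Certificate not required.
Rule 3: revenue $2,375,000 ≥ $1,675,000; employees 48 ≤ 63 → exempt from Operating License.
Rule 4: provides lodging to guests; is located in Zone C → Operating License required.
Rule 5: is located in Zone C (not: is located in Zone A); operates outdoor seating on a public sidewalk; provides lodging to guests → Commercial Registration not required.
Rule 6: is located in Zone C; employees 48 > 14; revenue $2,375,000 < $2,425,000 → Annual Authorization not required.
Rule 7: revenue $2,375,000 ≥ $2,250,000; employees 48 > 39 → High-Revenue License not required.
Rule 8: operates outdoor seating on a public sidewalk; employees 48 ≤ 57 → Sidewalk Use License required.
Rule 9: employees 48 < 104; revenue $2,375,000 > $275,000 → Municipal Permit not required.
Rule 10: operates outdoor seating on a public sidewalk → Sidewalk Use Registration required.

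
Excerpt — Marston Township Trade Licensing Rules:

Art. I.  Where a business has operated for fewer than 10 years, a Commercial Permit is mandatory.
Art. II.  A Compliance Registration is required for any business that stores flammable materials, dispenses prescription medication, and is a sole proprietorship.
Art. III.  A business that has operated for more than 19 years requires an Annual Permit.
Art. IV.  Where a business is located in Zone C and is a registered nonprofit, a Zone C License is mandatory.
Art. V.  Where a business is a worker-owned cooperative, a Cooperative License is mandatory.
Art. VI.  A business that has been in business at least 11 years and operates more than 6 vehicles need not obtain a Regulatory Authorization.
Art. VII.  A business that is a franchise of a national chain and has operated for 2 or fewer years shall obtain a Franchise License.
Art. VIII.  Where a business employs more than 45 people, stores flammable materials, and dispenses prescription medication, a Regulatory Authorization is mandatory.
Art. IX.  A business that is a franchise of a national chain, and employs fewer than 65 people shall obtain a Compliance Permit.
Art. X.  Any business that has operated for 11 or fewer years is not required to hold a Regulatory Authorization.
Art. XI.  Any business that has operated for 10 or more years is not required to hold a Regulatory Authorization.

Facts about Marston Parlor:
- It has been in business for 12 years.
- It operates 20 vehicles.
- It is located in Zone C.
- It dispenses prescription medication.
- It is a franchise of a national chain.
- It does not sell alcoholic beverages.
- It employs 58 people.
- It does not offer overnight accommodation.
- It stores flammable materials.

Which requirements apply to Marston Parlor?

Art. I. years in business 12 ≥ 10 → Commercial Permit not required.
Art. II. stores flammable materials; dispenses prescription medication; is a franchise of a national chain (not: is a sole proprietorship) → Compliance Registration not required.
Art. III. years in business 12 ≤ 19 → Annual Permit not required.
Art. IV. is located in Zone C; is a franchise of a national chain (not: is a registered nonprofit) → Zone C License not required.
Art. V. is a franchise of a national chain (not: is a worker-owned cooperative) → Cooperative License not required.
Art. VI. years in business 12 ≥ 11; vehicles 20 > 6 → exempt from Regulatory Authorization.
Art. VII. is a franchise of a national chain; years in business 12 > 2 → Franchise License not required.
Art. VIII. employees 58 > 45; stores flammable materials; dispenses prescription medication → Regulatory Authorization required.
Art. IX. is a franchise of a national chain; employees 58 < 65 → Compliance Permit required.
Art. X. years in business 12 > 11 → Regulatory Authorization exemption does not apply.
Art. XI. years in business 12 ≥ 10 → exempt from Regulatory Authorization.

Compliance Permit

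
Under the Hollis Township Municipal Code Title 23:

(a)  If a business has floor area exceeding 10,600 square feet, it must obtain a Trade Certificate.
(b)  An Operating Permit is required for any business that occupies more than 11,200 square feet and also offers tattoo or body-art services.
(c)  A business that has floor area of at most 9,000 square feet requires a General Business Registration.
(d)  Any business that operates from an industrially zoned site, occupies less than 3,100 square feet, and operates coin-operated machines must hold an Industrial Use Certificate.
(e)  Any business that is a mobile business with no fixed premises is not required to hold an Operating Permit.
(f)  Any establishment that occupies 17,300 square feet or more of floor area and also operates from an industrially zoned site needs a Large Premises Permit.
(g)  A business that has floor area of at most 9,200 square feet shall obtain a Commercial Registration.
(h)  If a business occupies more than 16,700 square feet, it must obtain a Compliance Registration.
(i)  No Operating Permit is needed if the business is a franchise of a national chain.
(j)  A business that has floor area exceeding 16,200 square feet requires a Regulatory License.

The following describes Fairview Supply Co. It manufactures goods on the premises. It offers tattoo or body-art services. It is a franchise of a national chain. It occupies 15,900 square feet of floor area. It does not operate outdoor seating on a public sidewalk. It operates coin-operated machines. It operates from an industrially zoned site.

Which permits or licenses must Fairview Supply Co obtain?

(a) floor area 15,900 square feet > 10,600 square feet → Trade Certificate required.
(b) floor area 15,900 square feet > 11,200 square feet; offers tattoo or body-art services → Operating Permit required.
(c) floor area 15,900 square feet > 9,000 square feet → General Business Registration not required.
(d) operates from an industrially zoned site; floor area 15,900 square feet ≥ 3,100 square feet; operates coin-operated machines → Industrial Use Certificate not required.
(e) operates from an industrially zoned site (not: is a mobile business with no fixed premises) → Operating Permit exemption does not apply.
(f) floor area 15,900 square feet < 17,300 square feet; operates from an industrially zoned site → Large Premises Permit not required.
(g) floor area 15,900 square feet > 9,200 square feet → Commercial Registration not required.
(h) floor area 15,900 square feet ≤ 16,700 square feet → Compliance Registration not required.
(i) is a franchise of a national chain → exempt from Operating Permit.
(j) floor area 15,900 square feet ≤ 16,200 square feet → Regulatory License not required.

Trade Certificate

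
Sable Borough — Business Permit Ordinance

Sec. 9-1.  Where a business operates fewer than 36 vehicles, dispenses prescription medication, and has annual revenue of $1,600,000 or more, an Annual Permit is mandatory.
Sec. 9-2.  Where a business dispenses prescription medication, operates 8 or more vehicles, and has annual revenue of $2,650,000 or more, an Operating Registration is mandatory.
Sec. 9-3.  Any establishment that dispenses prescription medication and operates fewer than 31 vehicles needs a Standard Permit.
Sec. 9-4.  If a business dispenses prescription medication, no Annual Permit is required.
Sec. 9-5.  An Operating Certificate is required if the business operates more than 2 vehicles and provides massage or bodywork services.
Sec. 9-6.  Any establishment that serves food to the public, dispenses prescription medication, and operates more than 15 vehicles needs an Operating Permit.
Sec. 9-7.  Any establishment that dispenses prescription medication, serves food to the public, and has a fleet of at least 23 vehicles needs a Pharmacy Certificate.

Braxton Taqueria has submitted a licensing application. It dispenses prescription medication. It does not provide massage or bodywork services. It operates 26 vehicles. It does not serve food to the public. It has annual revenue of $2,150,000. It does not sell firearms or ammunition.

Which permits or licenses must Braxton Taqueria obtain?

Sec. 9-1. vehicles 26 < 36; dispenses prescription medication; revenue $2,150,000 ≥ $1,600,000 → Annual Permit required.
Sec. 9-2. dispenses prescription medication; vehicles 26 ≥ 8; revenue $2,150,000 < $2,650,000 → Operating Registration not required.
Sec. 9-3. dispenses prescription medication; vehicles 26 < 31 → Standard Permit required.
Sec. 9-4. dispenses prescription medication → exempt from Annual Permit.
Sec. 9-5. vehicles 26 > 2; does not provide massage or bodywork services → Operating Certificate not required.
Sec. 9-6. does not serve food to the public; dispenses prescription medication; vehicles 26 > 15 → Operating Permit not required.
Sec. 9-7. dispenses prescription medication; does not serve food to the public; vehicles 26 ≥ 23 → Pharmacy Certificate not required.

Standard Permit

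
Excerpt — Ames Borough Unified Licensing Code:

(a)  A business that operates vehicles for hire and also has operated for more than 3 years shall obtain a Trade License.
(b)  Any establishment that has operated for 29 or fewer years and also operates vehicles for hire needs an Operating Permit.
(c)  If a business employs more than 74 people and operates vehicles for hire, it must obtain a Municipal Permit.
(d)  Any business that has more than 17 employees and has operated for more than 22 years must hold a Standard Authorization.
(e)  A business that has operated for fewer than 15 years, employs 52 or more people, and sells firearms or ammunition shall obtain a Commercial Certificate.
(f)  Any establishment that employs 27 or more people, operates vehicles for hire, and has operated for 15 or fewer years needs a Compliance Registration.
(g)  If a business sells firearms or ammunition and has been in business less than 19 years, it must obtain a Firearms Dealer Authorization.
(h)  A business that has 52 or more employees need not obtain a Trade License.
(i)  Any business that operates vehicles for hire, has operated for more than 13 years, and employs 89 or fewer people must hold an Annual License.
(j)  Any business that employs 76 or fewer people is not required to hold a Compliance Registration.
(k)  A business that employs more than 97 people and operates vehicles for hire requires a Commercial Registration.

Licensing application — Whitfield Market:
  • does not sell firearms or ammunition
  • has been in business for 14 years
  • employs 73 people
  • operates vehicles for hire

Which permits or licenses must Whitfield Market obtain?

(a) operates vehicles for hire; years in business 14 > 3 → Trade License required.
(b) years in business 14 ≤ 29; operates vehicles for hire → Operating Permit required.
(c) employees 73 ≤ 74; operates vehicles for hire → Municipal Permit not required.
(d) employees 73 > 17; years in business 14 ≤ 22 → Standard Authorization not required.
(e) years in business 14 < 15; employees 73 ≥ 52; does not sell firearms or ammunition → Commercial Certificate not required.
(f) employees 73 ≥ 27; operates vehicles for hire; years in business 14 ≤ 15 → Compliance Registration required.
(g) does not sell firearms or ammunition; years in business 14 < 19 → Firearms Dealer Authorization not required.
(h) employees 73 ≥ 52 → exempt from Trade License.
(i) operates vehicles for hire; years in business 14 > 13; employees 73 ≤ 89 → Annual License required.
(j) employees 73 ≤ 76 → exempt from Compliance Registration.
(k) employees 73 ≤ 97; operates vehicles for hire → Commercial Registration not required.

Annual License, Operating Permit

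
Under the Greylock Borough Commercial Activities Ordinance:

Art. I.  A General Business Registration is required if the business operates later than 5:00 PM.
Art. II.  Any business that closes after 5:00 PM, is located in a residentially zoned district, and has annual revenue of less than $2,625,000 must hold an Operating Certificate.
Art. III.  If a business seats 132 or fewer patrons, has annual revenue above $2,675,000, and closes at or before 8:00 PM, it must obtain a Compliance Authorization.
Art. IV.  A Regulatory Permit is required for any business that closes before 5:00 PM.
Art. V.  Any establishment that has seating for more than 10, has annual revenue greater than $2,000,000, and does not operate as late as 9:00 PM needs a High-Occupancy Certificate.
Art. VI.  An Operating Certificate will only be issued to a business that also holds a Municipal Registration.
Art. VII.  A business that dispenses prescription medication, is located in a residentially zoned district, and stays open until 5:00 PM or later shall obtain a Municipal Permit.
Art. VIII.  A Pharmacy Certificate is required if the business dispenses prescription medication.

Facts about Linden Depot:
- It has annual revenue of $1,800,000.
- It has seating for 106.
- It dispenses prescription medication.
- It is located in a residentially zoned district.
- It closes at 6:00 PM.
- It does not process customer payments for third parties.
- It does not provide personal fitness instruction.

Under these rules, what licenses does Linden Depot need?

General Business Registration, Municipal Permit, Municipal Registration, Operating Certificate, Pharmacy Certificate

Art. I. closes 6:00 PM, after 5:00 PM → General Business Registration required.
Art. II. closes 6:00 PM, after 5:00 PM; is located in a residentially zoned district; revenue $1,800,000 < $2,625,000 → Operating Certificate required.
Art. III. seating 106 ≤ 132; revenue $1,800,000 ≤ $2,675,000; closes 6:00 PM, at/before 8:00 PM → Compliance Authorization not required.
Art. IV. closes 6:00 PM, after 5:00 PM → Regulatory Permit not required.
Art. V. seating 106 > 10; revenue $1,800,000 ≤ $2,000,000; closes 6:00 PM, at/before 9:00 PM → High-Occupancy Certificate not required.
Art. VI. Operating Certificate is required → Municipal Registration also required.
Art. VII. dispenses prescription medication; is located in a residentially zoned district; closes 6:00 PM, after 5:00 PM → Municipal Permit required.
Art. VIII. dispenses prescription medication → Pharmacy Certificate required.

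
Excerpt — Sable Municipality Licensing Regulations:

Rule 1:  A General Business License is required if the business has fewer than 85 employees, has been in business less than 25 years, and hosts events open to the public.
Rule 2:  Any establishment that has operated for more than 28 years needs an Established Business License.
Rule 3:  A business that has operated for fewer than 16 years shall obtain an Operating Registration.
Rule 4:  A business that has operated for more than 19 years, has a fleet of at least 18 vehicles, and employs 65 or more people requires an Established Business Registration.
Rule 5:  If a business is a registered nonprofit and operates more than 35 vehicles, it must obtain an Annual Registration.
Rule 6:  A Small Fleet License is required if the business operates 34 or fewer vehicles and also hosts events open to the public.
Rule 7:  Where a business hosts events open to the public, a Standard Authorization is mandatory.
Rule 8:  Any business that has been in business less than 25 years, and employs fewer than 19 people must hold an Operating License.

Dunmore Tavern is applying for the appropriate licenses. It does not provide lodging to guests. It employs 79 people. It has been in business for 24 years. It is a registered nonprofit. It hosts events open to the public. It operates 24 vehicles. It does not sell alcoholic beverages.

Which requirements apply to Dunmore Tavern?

Established Business Registration, General Business License, Small Fleet License, Standard Authorization

Rule 1: employees 79 < 85; years in business 24 < 25; hosts events open to the public → General Business License required.
Rule 2: years in business 24 ≤ 28 → Established Business License not required.
Rule 3: years in business 24 ≥ 16 → Operating Registration not required.
Rule 4: years in business 24 > 19; vehicles 24 ≥ 18; employees 79 ≥ 65 → Established Business Registration required.
Rule 5: is a registered nonprofit; vehicles 24 ≤ 35 → Annual Registration not required.
Rule 6: vehicles 24 ≤ 34; hosts events open to the public → Small Fleet License required.
Rule 7: hosts events open to the public → Standard Authorization required.
Rule 8: years in business 24 < 25; employees 79 ≥ 19 → Operating License not required.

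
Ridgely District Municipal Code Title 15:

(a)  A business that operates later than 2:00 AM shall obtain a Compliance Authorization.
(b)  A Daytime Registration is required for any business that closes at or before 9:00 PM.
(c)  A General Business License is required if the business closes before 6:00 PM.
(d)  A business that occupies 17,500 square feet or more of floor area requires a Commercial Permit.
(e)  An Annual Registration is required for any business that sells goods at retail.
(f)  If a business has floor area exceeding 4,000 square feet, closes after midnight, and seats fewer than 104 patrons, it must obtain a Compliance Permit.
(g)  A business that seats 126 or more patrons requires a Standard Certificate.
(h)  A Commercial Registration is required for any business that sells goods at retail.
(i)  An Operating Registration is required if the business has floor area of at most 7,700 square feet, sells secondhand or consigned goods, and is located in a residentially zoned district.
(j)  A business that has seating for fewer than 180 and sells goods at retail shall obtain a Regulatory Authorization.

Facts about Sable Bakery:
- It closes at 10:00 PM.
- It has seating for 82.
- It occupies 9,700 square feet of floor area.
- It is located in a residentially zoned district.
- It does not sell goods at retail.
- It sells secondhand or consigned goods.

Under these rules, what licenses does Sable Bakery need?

None

(a) closes 10:00 PM, at/before 2:00 AM → Compliance Authorization not required.
(b) closes 10:00 PM, after 9:00 PM → Daytime Registration not required.
(c) closes 10:00 PM, after 6:00 PM → General Business License not required.
(d) floor area 9,700 square feet < 17,500 square feet → Commercial Permit not required.
(e) does not sell goods at retail → Annual Registration not required.
(f) floor area 9,700 square feet > 4,000 square feet; closes 10:00 PM, at/before midnight; seating 82 < 104 → Compliance Permit not required.
(g) seating 82 < 126 → Standard Certificate not required.
(h) does not sell goods at retail → Commercial Registration not required.
(i) floor area 9,700 square feet > 7,700 square feet; sells secondhand or consigned goods; is located in a residentially zoned district → Operating Registration not required.
(j) seating 82 < 180; does not sell goods at retail → Regulatory Authorization not required.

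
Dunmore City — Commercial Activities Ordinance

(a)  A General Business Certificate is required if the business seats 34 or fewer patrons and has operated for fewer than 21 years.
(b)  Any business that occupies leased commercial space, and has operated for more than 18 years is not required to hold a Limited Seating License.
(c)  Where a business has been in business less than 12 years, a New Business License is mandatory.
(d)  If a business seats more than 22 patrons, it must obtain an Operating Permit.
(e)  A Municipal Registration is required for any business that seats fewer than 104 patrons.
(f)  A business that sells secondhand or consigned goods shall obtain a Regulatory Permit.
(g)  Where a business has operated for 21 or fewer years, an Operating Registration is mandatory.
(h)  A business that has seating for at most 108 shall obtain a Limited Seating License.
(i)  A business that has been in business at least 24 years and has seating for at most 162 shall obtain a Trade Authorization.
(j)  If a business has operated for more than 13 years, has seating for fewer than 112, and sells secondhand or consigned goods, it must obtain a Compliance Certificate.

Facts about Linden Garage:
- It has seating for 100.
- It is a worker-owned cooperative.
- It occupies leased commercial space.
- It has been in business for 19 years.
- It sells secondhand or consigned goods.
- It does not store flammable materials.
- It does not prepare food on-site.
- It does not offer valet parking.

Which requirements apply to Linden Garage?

(a) seating 100 > 34; years in business 19 < 21 → General Business Certificate not required.
(b) occupies leased commercial space; years in business 19 > 18 → exempt from Limited Seating License.
(c) years in business 19 ≥ 12 → New Business License not required.
(d) seating 100 > 22 → Operating Permit required.
(e) seating 100 < 104 → Municipal Registration required.
(f) sells secondhand or consigned goods → Regulatory Permit required.
(g) years in business 19 ≤ 21 → Operating Registration required.
(h) seating 100 ≤ 108 → Limited Seating License required.
(i) years in business 19 < 24; seating 100 ≤ 162 → Trade Authorization not required.
(j) years in business 19 > 13; seating 100 < 112; sells secondhand or consigned goods → Compliance Certificate required.

Compliance Certificate, Municipal Registration, Operating Permit, Operating Registration, Regulatory Permit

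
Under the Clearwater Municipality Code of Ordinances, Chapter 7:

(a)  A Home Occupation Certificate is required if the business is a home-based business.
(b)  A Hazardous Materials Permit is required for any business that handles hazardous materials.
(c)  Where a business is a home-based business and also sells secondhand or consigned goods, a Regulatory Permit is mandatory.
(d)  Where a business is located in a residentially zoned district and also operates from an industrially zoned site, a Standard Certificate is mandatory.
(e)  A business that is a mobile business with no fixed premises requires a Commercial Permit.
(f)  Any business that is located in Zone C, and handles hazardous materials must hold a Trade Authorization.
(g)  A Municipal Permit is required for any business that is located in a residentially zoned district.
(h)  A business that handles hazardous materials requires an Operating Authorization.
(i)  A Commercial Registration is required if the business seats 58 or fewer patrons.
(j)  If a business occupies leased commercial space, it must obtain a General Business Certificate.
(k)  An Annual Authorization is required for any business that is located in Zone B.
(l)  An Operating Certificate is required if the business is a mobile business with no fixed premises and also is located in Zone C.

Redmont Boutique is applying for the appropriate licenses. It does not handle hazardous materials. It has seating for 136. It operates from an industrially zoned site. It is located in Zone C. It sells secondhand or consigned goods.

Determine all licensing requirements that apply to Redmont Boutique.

None

(a) operates from an industrially zoned site (not: is a home-based business) → Home Occupation Certificate not required.
(b) does not handle hazardous materials → Hazardous Materials Permit not required.
(c) operates from an industrially zoned site (not: is a home-based business); sells secondhand or consigned goods → Regulatory Permit not required.
(d) is located in Zone C (not: is located in a residentially zoned district); operates from an industrially zoned site → Standard Certificate not required.
(e) operates from an industrially zoned site (not: is a mobile business with no fixed premises) → Commercial Permit not required.
(f) is located in Zone C; does not handle hazardous materials → Trade Authorization not required.
(g) is located in Zone C (not: is located in a residentially zoned district) → Municipal Permit not required.
(h) does not handle hazardous materials → Operating Authorization not required.
(i) seating 136 > 58 → Commercial Registration not required.
(j) operates from an industrially zoned site (not: occupies leased commercial space) → General Business Certificate not required.
(k) is located in Zone C (not: is located in Zone B) → Annual Authorization not required.
(l) operates from an industrially zoned site (not: is a mobile business with no fixed premises); is located in Zone C → Operating Certificate not required.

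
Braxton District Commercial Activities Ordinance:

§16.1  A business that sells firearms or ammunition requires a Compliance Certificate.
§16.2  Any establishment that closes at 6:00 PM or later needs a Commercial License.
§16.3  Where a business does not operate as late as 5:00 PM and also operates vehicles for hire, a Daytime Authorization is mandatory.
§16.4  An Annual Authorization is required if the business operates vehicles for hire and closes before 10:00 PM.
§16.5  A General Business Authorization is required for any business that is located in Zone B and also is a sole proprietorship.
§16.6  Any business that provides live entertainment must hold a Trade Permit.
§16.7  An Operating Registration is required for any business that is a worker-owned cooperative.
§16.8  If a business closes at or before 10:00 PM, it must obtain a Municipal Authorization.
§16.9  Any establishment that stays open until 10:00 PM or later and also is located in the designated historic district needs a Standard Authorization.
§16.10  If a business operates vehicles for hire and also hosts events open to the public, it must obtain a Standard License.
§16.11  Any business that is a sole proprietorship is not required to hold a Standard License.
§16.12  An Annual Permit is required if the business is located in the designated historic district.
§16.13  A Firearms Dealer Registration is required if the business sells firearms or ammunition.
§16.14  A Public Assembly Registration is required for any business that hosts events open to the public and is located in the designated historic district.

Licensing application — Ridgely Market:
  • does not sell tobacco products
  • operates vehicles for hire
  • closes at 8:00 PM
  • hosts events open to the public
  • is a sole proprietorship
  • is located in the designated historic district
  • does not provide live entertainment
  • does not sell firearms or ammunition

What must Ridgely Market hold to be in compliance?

§16.1 does not sell firearms or ammunition → Compliance Certificate not required.
§16.2 closes 8:00 PM, after 6:00 PM → Commercial License required.
§16.3 closes 8:00 PM, after 5:00 PM; operates vehicles for hire → Daytime Authorization not required.
§16.4 operates vehicles for hire; closes 8:00 PM, at/before 10:00 PM → Annual Authorization required.
§16.5 is located in the designated historic district (not: is located in Zone B); is a sole proprietorship → General Business Authorization not required.
§16.6 does not provide live entertainment → Trade Permit not required.
§16.7 is a sole proprietorship (not: is a worker-owned cooperative) → Operating Registration not required.
§16.8 closes 8:00 PM, at/before 10:00 PM → Municipal Authorization required.
§16.9 closes 8:00 PM, at/before 10:00 PM; is located in the designated historic district → Standard Authorization not required.
§16.10 operates vehicles for hire; hosts events open to the public → Standard License required.
§16.11 is a sole proprietorship → exempt from Standard License.
§16.12 is located in the designated historic district → Annual Permit required.
§16.13 does not sell firearms or ammunition → Firearms Dealer Registration not required.
§16.14 hosts events open to the public; is located in the designated historic district → Public Assembly Registration required.

Annual Authorization, Annual Permit, Commercial License, Municipal Authorization, Public Assembly Registration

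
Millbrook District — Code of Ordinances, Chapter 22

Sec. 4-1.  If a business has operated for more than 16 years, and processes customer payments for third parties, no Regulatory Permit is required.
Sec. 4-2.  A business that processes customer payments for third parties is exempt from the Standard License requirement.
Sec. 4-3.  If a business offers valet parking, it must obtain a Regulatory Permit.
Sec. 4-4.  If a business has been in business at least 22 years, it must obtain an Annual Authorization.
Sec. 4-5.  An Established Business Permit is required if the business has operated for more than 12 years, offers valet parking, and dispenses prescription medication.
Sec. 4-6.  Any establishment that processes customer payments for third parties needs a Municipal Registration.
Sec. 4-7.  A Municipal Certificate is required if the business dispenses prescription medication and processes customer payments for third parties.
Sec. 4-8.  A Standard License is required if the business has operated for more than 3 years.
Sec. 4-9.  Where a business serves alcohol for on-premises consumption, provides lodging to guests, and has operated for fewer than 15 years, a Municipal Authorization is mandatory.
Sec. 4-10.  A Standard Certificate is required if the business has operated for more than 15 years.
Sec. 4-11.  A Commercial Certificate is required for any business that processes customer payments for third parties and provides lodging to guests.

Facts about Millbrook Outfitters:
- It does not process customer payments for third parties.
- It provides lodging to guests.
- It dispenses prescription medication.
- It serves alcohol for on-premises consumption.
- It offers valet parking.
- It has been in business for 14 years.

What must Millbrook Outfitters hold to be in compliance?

Sec. 4-1. years in business 14 ≤ 16; does not process customer payments for third parties → Regulatory Permit exemption does not apply.
Sec. 4-2. does not process customer payments for third parties → Standard License exemption does not apply.
Sec. 4-3. offers valet parking → Regulatory Permit required.
Sec. 4-4. years in business 14 < 22 → Annual Authorization not required.
Sec. 4-5. years in business 14 > 12; offers valet parking; dispenses prescription medication → Established Business Permit required.
Sec. 4-6. does not process customer payments for third parties → Municipal Registration not required.
Sec. 4-7. dispenses prescription medication; does not process customer payments for third parties → Municipal Certificate not required.
Sec. 4-8. years in business 14 > 3 → Standard License required.
Sec. 4-9. serves alcohol for on-premises consumption; provides lodging to guests; years in business 14 < 15 → Municipal Authorization required.
Sec. 4-10. years in business 14 ≤ 15 → Standard Certificate not required.
Sec. 4-11. does not process customer payments for third parties; provides lodging to guests → Commercial Certificate not required.

Established Business Permit, Municipal Authorization, Regulatory Permit, Standard License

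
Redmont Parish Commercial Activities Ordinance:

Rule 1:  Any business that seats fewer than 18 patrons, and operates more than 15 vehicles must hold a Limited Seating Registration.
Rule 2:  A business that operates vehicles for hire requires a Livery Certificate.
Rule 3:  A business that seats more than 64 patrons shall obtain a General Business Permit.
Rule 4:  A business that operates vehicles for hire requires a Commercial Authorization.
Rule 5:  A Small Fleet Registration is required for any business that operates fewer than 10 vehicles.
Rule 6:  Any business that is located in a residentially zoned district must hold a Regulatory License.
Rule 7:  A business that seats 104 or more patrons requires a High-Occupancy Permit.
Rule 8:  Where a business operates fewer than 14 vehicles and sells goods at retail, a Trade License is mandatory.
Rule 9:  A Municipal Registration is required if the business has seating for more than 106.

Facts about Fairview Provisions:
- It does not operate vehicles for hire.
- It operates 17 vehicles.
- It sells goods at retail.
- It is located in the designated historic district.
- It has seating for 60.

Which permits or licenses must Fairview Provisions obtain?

None

Rule 1: seating 60 ≥ 18; vehicles 17 > 15 → Limited Seating Registration not required.
Rule 2: does not operate vehicles for hire → Livery Certificate not required.
Rule 3: seating 60 ≤ 64 → General Business Permit not required.
Rule 4: does not operate vehicles for hire → Commercial Authorization not required.
Rule 5: vehicles 17 ≥ 10 → Small Fleet Registration not required.
Rule 6: is located in the designated historic district (not: is located in a residentially zoned district) → Regulatory License not required.
Rule 7: seating 60 < 104 → High-Occupancy Permit not required.
Rule 8: vehicles 17 ≥ 14; sells goods at retail → Trade License not required.
Rule 9: seating 60 ≤ 106 → Municipal Registration not required.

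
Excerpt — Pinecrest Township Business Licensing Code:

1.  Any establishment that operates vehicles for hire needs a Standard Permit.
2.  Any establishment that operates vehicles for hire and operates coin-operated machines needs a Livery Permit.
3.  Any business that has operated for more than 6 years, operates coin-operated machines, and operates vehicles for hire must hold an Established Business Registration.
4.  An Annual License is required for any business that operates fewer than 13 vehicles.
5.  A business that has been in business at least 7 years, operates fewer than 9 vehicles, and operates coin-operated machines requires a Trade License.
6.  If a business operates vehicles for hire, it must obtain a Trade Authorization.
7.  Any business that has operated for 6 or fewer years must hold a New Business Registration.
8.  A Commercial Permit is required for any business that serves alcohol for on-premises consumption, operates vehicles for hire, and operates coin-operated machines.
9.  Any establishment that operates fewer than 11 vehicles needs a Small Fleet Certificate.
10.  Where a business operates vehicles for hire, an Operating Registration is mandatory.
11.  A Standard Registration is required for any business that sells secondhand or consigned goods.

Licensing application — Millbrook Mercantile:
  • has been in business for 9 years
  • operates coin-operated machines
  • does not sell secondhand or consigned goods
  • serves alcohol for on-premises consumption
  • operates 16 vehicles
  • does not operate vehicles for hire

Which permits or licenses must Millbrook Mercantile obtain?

1. does not operate vehicles for hire → Standard Permit not required.
2. does not operate vehicles for hire; operates coin-operated machines → Livery Permit not required.
3. years in business 9 > 6; operates coin-operated machines; does not operate vehicles for hire → Established Business Registration not required.
4. vehicles 16 ≥ 13 → Annual License not required.
5. years in business 9 ≥ 7; vehicles 16 ≥ 9; operates coin-operated machines → Trade License not required.
6. does not operate vehicles for hire → Trade Authorization not required.
7. years in business 9 > 6 → New Business Registration not required.
8. serves alcohol for on-premises consumption; does not operate vehicles for hire; operates coin-operated machines → Commercial Permit not required.
9. vehicles 16 ≥ 11 → Small Fleet Certificate not required.
10. does not operate vehicles for hire → Operating Registration not required.
11. does not sell secondhand or consigned goods → Standard Registration not required.

None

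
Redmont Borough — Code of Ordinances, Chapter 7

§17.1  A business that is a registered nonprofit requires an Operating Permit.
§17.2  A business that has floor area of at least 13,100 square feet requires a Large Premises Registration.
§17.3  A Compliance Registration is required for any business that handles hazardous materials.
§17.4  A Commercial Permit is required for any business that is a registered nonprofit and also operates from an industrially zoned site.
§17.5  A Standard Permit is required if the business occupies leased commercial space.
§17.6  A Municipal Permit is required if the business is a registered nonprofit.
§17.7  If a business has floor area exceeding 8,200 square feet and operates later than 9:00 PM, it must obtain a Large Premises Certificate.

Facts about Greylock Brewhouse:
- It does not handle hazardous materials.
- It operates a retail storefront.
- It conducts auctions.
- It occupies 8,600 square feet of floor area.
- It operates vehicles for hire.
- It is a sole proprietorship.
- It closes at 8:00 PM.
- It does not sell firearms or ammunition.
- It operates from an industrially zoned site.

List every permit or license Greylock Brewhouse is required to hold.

None

§17.1 is a sole proprietorship (not: is a registered nonprofit) → Operating Permit not required.
§17.2 floor area 8,600 square feet < 13,100 square feet → Large Premises Registration not required.
§17.3 does not handle hazardous materials → Compliance Registration not required.
§17.4 is a sole proprietorship (not: is a registered nonprofit); operates from an industrially zoned site → Commercial Permit not required.
§17.5 operates from an industrially zoned site (not: occupies leased commercial space) → Standard Permit not required.
§17.6 is a sole proprietorship (not: is a registered nonprofit) → Municipal Permit not required.
§17.7 floor area 8,600 square feet > 8,200 square feet; closes 8:00 PM, at/before 9:00 PM → Large Premises Certificate not required.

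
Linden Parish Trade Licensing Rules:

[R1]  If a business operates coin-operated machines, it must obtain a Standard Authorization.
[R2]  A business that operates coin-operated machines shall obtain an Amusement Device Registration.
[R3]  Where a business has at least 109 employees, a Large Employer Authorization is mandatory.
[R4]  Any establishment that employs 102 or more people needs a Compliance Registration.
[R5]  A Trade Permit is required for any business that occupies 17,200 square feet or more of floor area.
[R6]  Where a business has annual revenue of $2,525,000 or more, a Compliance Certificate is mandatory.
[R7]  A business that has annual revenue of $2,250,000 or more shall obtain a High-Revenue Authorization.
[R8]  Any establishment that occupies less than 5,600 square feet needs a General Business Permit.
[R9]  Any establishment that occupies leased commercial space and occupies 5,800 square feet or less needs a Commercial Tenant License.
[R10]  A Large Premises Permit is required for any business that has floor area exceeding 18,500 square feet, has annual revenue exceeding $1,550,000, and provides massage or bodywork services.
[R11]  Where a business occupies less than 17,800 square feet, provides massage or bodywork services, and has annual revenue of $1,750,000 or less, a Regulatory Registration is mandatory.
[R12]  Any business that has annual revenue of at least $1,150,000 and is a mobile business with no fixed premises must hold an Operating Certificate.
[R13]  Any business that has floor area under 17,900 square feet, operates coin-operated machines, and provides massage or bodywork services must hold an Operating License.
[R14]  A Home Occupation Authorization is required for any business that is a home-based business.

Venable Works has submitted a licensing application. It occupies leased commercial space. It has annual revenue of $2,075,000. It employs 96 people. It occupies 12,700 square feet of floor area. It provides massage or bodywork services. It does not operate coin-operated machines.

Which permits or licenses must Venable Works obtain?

[R1] does not operate coin-operated machines → Standard Authorization not required.
[R2] does not operate coin-operated machines → Amusement Device Registration not required.
[R3] employees 96 < 109 → Large Employer Authorization not required.
[R4] employees 96 < 102 → Compliance Registration not required.
[R5] floor area 12,700 square feet < 17,200 square feet → Trade Permit not required.
[R6] revenue $2,075,000 < $2,525,000 → Compliance Certificate not required.
[R7] revenue $2,075,000 < $2,250,000 → High-Revenue Authorization not required.
[R8] floor area 12,700 square feet ≥ 5,600 square feet → General Business Permit not required.
[R9] occupies leased commercial space; floor area 12,700 square feet > 5,800 square feet → Commercial Tenant License not required.
[R10] floor area 12,700 square feet ≤ 18,500 square feet; revenue $2,075,000 > $1,550,000; provides massage or bodywork services → Large Premises Permit not required.
[R11] floor area 12,700 square feet < 17,800 square feet; provides massage or bodywork services; revenue $2,075,000 > $1,750,000 → Regulatory Registration not required.
[R12] revenue $2,075,000 ≥ $1,150,000; occupies leased commercial space (not: is a mobile business with no fixed premises) → Operating Certificate not required.
[R13] floor area 12,700 square feet < 17,900 square feet; does not operate coin-operated machines; provides massage or bodywork services → Operating License not required.
[R14] occupies leased commercial space (not: is a home-based business) → Home Occupation Authorization not required.

None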